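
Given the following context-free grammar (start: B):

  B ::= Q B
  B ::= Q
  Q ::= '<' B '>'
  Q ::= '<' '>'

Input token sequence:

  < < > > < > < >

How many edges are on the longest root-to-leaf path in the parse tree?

4

[B [Q < [B [Q < >]] >] [B [Q < >] [B [Q < >]]]]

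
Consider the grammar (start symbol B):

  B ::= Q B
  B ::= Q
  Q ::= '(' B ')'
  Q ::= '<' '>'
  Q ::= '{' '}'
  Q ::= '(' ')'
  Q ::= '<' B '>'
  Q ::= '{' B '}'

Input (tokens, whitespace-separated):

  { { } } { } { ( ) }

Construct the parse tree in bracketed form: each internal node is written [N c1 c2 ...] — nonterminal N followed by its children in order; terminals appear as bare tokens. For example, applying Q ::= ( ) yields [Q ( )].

B
Q B
{ B } B
{ Q } B
{ { } } B
{ { } } Q B
{ { } } { } B
{ { } } { } Q
{ { } } { } { B }
{ { } } { } { Q }
{ { } } { } { ( ) }

[B [Q { [B [Q { }]] }] [B [Q { }] [B [Q { [B [Q ( )]] }]]]]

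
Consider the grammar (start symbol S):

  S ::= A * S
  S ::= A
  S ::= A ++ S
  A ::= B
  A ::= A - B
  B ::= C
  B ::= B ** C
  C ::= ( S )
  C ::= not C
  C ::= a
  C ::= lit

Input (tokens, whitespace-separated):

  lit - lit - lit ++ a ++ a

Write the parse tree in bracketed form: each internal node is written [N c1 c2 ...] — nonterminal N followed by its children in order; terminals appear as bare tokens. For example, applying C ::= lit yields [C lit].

[S [A [A [A [B [C lit]]] - [B [C lit]]] - [B [C lit]]] ++ [S [A [B [C a]]] ++ [S [A [B [C a]]]]]]

S
A ++ S
A - B ++ S
A - B - B ++ S
B - B - B ++ S
C - B - B ++ S
lit - B - B ++ S
lit - C - B ++ S
lit - lit - B ++ S
lit - lit - C ++ S
lit - lit - lit ++ S
lit - lit - lit ++ A ++ S
lit - lit - lit ++ B ++ S
lit - lit - lit ++ C ++ S
lit - lit - lit ++ a ++ S
lit - lit - lit ++ a ++ A
lit - lit - lit ++ a ++ B
lit - lit - lit ++ a ++ C
lit - lit - lit ++ a ++ a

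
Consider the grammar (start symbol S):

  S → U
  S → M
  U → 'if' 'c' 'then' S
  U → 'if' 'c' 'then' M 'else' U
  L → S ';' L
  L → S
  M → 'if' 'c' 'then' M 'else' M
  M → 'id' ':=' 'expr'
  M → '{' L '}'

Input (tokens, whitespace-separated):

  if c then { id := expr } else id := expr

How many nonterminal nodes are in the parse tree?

[S [M if c then [M { [L [S [M id := expr]]] }] else [M id := expr]]]

7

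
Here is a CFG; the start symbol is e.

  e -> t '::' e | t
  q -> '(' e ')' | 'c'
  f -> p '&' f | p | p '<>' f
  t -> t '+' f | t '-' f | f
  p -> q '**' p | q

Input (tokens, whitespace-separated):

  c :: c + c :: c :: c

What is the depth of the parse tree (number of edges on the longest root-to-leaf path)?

[e [t [f [p [q c]]]] :: [e [t [t [f [p [q c]]]] + [f [p [q c]]]] :: [e [t [f [p [q c]]]] :: [e [t [f [p [q c]]]]]]]]

8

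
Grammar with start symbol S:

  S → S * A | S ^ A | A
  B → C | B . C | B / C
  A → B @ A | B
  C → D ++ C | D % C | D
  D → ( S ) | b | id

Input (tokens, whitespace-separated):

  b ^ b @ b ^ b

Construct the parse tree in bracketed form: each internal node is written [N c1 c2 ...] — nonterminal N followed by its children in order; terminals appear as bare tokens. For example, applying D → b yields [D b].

[S [S [S [A [B [C [D b]]]]] ^ [A [B [C [D b]]] @ [A [B [C [D b]]]]]] ^ [A [B [C [D b]]]]]

S
S ^ A
S ^ A ^ A
A ^ A ^ A
B ^ A ^ A
C ^ A ^ A
D ^ A ^ A
b ^ A ^ A
b ^ B @ A ^ A
b ^ C @ A ^ A
b ^ D @ A ^ A
b ^ b @ A ^ A
b ^ b @ B ^ A
b ^ b @ C ^ A
b ^ b @ D ^ A
b ^ b @ b ^ A
b ^ b @ b ^ B
b ^ b @ b ^ C
b ^ b @ b ^ D
b ^ b @ b ^ b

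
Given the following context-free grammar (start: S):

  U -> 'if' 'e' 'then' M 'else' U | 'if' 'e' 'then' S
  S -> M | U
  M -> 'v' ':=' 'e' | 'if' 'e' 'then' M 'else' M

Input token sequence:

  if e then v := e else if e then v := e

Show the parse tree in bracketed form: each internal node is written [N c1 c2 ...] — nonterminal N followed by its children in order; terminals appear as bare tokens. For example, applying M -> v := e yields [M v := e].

S
U
if e then M else U
if e then v := e else U
if e then v := e else if e then S
if e then v := e else if e then M
if e then v := e else if e then v := e

[S [U if e then [M v := e] else [U if e then [S [M v := e]]]]]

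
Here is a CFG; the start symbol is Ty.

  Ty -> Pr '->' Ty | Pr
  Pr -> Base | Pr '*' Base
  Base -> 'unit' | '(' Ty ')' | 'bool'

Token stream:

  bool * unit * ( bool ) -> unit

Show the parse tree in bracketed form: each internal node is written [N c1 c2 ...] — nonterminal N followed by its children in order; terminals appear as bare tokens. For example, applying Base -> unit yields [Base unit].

[Ty [Pr [Pr [Pr [Base bool]] * [Base unit]] * [Base ( [Ty [Pr [Base bool]]] )]] -> [Ty [Pr [Base unit]]]]

Ty
Pr -> Ty
Pr * Base -> Ty
Pr * Base * Base -> Ty
Base * Base * Base -> Ty
bool * Base * Base -> Ty
bool * unit * Base -> Ty
bool * unit * ( Ty ) -> Ty
bool * unit * ( Pr ) -> Ty
bool * unit * ( Base ) -> Ty
bool * unit * ( bool ) -> Ty
bool * unit * ( bool ) -> Pr
bool * unit * ( bool ) -> Base
bool * unit * ( bool ) -> unit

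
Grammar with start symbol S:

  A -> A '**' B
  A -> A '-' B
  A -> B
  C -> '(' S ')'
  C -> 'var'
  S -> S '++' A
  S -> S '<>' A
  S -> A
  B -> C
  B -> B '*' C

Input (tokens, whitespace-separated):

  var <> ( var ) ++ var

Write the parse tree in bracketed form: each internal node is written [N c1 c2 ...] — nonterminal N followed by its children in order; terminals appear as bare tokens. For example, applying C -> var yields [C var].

S
S ++ A
S <> A ++ A
A <> A ++ A
B <> A ++ A
C <> A ++ A
var <> A ++ A
var <> B ++ A
var <> C ++ A
var <> ( S ) ++ A
var <> ( A ) ++ A
var <> ( B ) ++ A
var <> ( C ) ++ A
var <> ( var ) ++ A
var <> ( var ) ++ B
var <> ( var ) ++ C
var <> ( var ) ++ var

[S [S [S [A [B [C var]]]] <> [A [B [C ( [S [A [B [C var]]]] )]]]] ++ [A [B [C var]]]]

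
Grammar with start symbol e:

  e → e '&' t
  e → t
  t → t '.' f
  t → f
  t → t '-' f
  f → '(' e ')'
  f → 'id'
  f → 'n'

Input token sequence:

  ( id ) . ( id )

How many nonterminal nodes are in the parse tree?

[e [t [t [f ( [e [t [f id]]] )]] . [f ( [e [t [f id]]] )]]]

11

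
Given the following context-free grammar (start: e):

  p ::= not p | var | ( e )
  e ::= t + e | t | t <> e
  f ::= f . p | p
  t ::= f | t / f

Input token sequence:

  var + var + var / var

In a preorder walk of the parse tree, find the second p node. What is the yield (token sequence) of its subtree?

[e [t [f [p var]]] + [e [t [f [p var]]] + [e [t [t [f [p var]]] / [f [p var]]]]]]

var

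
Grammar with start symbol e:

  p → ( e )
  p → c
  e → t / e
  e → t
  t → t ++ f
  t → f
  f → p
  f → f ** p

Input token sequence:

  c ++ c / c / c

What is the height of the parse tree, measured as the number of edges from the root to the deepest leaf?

6

[e [t [t [f [p c]]] ++ [f [p c]]] / [e [t [f [p c]]] / [e [t [f [p c]]]]]]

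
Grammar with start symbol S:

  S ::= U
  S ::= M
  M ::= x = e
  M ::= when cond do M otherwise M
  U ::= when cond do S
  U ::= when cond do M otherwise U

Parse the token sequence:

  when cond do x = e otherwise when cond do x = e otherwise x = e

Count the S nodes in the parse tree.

1

[S [M when cond do [M x = e] otherwise [M when cond do [M x = e] otherwise [M x = e]]]]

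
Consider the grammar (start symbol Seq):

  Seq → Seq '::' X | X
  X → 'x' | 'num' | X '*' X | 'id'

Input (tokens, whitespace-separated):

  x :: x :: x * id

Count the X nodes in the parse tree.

[Seq [Seq [Seq [X x]] :: [X x]] :: [X [X x] * [X id]]]

5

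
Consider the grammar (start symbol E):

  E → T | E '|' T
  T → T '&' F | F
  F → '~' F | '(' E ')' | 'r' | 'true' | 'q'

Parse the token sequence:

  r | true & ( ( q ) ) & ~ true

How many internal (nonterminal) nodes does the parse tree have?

17

[E [E [T [F r]]] | [T [T [T [F true]] & [F ( [E [T [F ( [E [T [F q]]] )]]] )]] & [F ~ [F true]]]]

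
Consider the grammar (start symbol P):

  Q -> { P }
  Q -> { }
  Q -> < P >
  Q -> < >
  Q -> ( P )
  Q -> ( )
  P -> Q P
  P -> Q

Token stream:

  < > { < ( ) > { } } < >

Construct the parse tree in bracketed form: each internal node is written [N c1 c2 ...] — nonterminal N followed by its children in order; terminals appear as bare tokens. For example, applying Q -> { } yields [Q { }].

P
Q P
< > P
< > Q P
< > { P } P
< > { Q P } P
< > { < P > P } P
< > { < Q > P } P
< > { < ( ) > P } P
< > { < ( ) > Q } P
< > { < ( ) > { } } P
< > { < ( ) > { } } Q
< > { < ( ) > { } } < >

[P [Q < >] [P [Q { [P [Q < [P [Q ( )]] >] [P [Q { }]]] }] [P [Q < >]]]]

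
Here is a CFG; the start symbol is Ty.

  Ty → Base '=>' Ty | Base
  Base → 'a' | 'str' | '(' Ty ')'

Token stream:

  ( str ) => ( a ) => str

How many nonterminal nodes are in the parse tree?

[Ty [Base ( [Ty [Base str]] )] => [Ty [Base ( [Ty [Base a]] )] => [Ty [Base str]]]]

10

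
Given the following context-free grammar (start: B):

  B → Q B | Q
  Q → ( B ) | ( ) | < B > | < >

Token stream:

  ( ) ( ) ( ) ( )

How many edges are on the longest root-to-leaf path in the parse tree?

[B [Q ( )] [B [Q ( )] [B [Q ( )] [B [Q ( )]]]]]

5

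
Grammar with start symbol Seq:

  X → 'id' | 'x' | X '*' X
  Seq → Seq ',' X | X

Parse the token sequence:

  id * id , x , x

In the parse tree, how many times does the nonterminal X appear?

[Seq [Seq [Seq [X [X id] * [X id]]] , [X x]] , [X x]]

5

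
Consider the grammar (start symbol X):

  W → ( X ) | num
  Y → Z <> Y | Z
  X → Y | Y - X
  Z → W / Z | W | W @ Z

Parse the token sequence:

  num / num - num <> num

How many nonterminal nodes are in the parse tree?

[X [Y [Z [W num] / [Z [W num]]]] - [X [Y [Z [W num]] <> [Y [Z [W num]]]]]]

13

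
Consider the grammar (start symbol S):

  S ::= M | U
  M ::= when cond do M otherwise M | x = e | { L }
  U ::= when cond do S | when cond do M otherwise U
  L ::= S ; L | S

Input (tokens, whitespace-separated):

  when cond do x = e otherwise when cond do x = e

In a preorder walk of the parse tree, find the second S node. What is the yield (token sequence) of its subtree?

x = e

[S [U when cond do [M x = e] otherwise [U when cond do [S [M x = e]]]]]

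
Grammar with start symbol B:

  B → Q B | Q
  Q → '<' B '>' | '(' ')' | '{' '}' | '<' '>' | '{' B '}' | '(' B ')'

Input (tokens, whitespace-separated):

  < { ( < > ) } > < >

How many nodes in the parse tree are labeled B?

[B [Q < [B [Q { [B [Q ( [B [Q < >]] )]] }]] >] [B [Q < >]]]

5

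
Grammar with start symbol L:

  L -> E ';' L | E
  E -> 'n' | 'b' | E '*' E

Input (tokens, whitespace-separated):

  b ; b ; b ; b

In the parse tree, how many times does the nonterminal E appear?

[L [E b] ; [L [E b] ; [L [E b] ; [L [E b]]]]]

4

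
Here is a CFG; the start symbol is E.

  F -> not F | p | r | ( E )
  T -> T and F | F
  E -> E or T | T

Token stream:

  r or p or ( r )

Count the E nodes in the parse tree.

4

[E [E [E [T [F r]]] or [T [F p]]] or [T [F ( [E [T [F r]]] )]]]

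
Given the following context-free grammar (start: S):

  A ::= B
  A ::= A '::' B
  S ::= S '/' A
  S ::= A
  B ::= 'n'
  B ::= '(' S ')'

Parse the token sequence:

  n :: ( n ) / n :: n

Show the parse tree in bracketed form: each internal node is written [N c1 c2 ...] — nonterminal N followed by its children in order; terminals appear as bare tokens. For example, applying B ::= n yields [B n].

[S [S [A [A [B n]] :: [B ( [S [A [B n]]] )]]] / [A [A [B n]] :: [B n]]]

S
S / A
A / A
A :: B / A
B :: B / A
n :: B / A
n :: ( S ) / A
n :: ( A ) / A
n :: ( B ) / A
n :: ( n ) / A
n :: ( n ) / A :: B
n :: ( n ) / B :: B
n :: ( n ) / n :: B
n :: ( n ) / n :: n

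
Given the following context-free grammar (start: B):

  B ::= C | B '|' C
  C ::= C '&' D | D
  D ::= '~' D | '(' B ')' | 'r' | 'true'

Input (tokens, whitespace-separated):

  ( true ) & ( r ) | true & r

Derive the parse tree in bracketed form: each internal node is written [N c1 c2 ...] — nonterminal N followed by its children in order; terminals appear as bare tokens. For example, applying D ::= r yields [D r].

B
B | C
C | C
C & D | C
D & D | C
( B ) & D | C
( C ) & D | C
( D ) & D | C
( true ) & D | C
( true ) & ( B ) | C
( true ) & ( C ) | C
( true ) & ( D ) | C
( true ) & ( r ) | C
( true ) & ( r ) | C & D
( true ) & ( r ) | D & D
( true ) & ( r ) | true & D
( true ) & ( r ) | true & r

[B [B [C [C [D ( [B [C [D true]]] )]] & [D ( [B [C [D r]]] )]]] | [C [C [D true]] & [D r]]]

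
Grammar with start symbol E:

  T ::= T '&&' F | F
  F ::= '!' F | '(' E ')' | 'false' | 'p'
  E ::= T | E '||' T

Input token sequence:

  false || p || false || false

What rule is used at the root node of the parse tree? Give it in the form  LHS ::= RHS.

E ::= E '||' T

[E [E [E [E [T [F false]]] || [T [F p]]] || [T [F false]]] || [T [F false]]]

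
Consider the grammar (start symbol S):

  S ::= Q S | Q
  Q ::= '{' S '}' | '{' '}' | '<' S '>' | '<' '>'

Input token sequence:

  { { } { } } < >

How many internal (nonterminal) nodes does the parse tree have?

8

[S [Q { [S [Q { }] [S [Q { }]]] }] [S [Q < >]]]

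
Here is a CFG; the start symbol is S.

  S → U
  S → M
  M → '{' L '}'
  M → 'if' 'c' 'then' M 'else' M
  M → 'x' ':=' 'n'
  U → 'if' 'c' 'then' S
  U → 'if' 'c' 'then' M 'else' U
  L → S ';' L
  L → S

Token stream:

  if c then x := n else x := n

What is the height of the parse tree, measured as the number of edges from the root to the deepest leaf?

[S [M if c then [M x := n] else [M x := n]]]

3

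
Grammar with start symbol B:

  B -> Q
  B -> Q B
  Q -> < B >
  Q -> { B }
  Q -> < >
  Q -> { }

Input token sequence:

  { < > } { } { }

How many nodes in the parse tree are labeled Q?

[B [Q { [B [Q < >]] }] [B [Q { }] [B [Q { }]]]]

4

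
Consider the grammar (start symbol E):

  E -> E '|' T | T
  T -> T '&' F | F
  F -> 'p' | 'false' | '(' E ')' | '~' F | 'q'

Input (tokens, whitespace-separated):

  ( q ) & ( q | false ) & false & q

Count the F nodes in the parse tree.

[E [T [T [T [T [F ( [E [T [F q]]] )]] & [F ( [E [E [T [F q]]] | [T [F false]]] )]] & [F false]] & [F q]]]

7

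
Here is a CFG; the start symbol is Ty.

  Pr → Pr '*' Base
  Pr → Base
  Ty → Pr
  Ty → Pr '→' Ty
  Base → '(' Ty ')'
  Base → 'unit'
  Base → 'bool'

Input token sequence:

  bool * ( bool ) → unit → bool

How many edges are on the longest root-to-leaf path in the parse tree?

6

[Ty [Pr [Pr [Base bool]] * [Base ( [Ty [Pr [Base bool]]] )]] → [Ty [Pr [Base unit]] → [Ty [Pr [Base bool]]]]]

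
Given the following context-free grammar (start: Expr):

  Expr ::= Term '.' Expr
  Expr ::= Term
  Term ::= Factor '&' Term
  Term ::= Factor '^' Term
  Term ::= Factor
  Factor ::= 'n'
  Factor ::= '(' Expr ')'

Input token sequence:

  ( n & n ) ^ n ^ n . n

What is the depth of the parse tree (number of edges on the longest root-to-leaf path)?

7

[Expr [Term [Factor ( [Expr [Term [Factor n] & [Term [Factor n]]]] )] ^ [Term [Factor n] ^ [Term [Factor n]]]] . [Expr [Term [Factor n]]]]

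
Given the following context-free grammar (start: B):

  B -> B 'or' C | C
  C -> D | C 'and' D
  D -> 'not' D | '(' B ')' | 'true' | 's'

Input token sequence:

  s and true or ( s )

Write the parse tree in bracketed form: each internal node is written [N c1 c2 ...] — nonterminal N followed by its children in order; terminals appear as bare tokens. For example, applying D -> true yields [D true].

B
B or C
C or C
C and D or C
D and D or C
s and D or C
s and true or C
s and true or D
s and true or ( B )
s and true or ( C )
s and true or ( D )
s and true or ( s )

[B [B [C [C [D s]] and [D true]]] or [C [D ( [B [C [D s]]] )]]]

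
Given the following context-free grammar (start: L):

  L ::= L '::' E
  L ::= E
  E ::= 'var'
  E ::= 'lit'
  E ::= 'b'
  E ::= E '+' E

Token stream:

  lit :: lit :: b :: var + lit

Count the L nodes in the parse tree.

[L [L [L [L [E lit]] :: [E lit]] :: [E b]] :: [E [E var] + [E lit]]]

4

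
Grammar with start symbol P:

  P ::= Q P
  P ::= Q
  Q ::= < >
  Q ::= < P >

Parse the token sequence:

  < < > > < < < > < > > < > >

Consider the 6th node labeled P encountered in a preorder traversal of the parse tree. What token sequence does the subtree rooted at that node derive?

< >

[P [Q < [P [Q < >]] >] [P [Q < [P [Q < [P [Q < >] [P [Q < >]]] >] [P [Q < >]]] >]]]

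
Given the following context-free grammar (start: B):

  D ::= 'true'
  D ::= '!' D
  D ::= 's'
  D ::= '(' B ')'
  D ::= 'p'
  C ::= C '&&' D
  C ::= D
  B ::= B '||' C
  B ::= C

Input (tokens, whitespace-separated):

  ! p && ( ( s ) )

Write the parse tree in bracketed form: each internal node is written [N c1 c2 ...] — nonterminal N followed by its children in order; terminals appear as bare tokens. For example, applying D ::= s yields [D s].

[B [C [C [D ! [D p]]] && [D ( [B [C [D ( [B [C [D s]]] )]]] )]]]

B
C
C && D
D && D
! D && D
! p && D
! p && ( B )
! p && ( C )
! p && ( D )
! p && ( ( B ) )
! p && ( ( C ) )
! p && ( ( D ) )
! p && ( ( s ) )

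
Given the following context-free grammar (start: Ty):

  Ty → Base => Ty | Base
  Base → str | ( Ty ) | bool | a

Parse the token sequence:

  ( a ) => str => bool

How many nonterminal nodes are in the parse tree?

8

[Ty [Base ( [Ty [Base a]] )] => [Ty [Base str] => [Ty [Base bool]]]]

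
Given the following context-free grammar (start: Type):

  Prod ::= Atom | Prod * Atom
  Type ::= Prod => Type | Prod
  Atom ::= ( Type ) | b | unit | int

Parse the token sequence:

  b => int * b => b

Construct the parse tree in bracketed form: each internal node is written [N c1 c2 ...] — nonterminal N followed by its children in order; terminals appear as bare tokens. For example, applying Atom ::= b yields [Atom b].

[Type [Prod [Atom b]] => [Type [Prod [Prod [Atom int]] * [Atom b]] => [Type [Prod [Atom b]]]]]

Type
Prod => Type
Atom => Type
b => Type
b => Prod => Type
b => Prod * Atom => Type
b => Atom * Atom => Type
b => int * Atom => Type
b => int * b => Type
b => int * b => Prod
b => int * b => Atom
b => int * b => b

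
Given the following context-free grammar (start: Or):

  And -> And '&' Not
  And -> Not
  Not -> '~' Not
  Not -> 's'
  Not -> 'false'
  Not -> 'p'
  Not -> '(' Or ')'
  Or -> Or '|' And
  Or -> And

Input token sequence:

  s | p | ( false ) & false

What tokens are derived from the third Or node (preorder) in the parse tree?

s

[Or [Or [Or [And [Not s]]] | [And [Not p]]] | [And [And [Not ( [Or [And [Not false]]] )]] & [Not false]]]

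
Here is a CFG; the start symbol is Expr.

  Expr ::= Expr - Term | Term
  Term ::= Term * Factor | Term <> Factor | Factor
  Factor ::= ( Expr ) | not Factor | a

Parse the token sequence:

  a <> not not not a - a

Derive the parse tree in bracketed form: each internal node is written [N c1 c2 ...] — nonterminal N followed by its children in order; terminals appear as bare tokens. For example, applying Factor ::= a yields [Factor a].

[Expr [Expr [Term [Term [Factor a]] <> [Factor not [Factor not [Factor not [Factor a]]]]]] - [Term [Factor a]]]

Expr
Expr - Term
Term - Term
Term <> Factor - Term
Factor <> Factor - Term
a <> Factor - Term
a <> not Factor - Term
a <> not not Factor - Term
a <> not not not Factor - Term
a <> not not not a - Term
a <> not not not a - Factor
a <> not not not a - a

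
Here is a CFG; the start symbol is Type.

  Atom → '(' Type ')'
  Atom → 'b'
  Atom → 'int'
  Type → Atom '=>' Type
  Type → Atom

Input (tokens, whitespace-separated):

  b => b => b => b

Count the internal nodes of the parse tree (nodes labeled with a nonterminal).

[Type [Atom b] => [Type [Atom b] => [Type [Atom b] => [Type [Atom b]]]]]

8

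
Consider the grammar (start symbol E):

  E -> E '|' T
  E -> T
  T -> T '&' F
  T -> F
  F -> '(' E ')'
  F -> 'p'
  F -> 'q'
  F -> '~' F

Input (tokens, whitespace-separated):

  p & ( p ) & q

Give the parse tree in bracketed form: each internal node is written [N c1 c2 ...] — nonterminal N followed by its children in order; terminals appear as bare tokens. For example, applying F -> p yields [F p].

[E [T [T [T [F p]] & [F ( [E [T [F p]]] )]] & [F q]]]

E
T
T & F
T & F & F
F & F & F
p & F & F
p & ( E ) & F
p & ( T ) & F
p & ( F ) & F
p & ( p ) & F
p & ( p ) & q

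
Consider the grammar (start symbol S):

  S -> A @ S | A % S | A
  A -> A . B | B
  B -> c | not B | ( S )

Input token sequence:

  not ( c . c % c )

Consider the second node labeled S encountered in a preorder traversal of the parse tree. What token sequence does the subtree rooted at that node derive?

c . c % c

[S [A [B not [B ( [S [A [A [B c]] . [B c]] % [S [A [B c]]]] )]]]]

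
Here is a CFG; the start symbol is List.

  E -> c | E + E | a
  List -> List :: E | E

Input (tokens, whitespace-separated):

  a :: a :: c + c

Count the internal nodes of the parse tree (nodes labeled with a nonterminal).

8

[List [List [List [E a]] :: [E a]] :: [E [E c] + [E c]]]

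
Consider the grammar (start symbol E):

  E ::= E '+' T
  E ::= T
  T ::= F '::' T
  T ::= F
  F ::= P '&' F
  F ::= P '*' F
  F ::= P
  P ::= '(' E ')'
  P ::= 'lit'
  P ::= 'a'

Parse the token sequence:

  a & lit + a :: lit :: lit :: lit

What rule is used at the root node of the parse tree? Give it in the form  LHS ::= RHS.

E ::= E '+' T

[E [E [T [F [P a] & [F [P lit]]]]] + [T [F [P a]] :: [T [F [P lit]] :: [T [F [P lit]] :: [T [F [P lit]]]]]]]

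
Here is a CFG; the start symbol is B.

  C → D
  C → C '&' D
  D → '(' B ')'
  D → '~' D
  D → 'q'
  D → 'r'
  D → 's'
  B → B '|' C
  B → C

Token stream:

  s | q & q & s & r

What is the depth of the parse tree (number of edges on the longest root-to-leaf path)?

[B [B [C [D s]]] | [C [C [C [C [D q]] & [D q]] & [D s]] & [D r]]]

6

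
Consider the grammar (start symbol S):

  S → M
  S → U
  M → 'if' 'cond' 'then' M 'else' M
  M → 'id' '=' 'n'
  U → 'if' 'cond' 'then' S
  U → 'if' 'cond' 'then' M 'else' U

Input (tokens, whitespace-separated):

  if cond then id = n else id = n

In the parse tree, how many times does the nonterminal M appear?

3

[S [M if cond then [M id = n] else [M id = n]]]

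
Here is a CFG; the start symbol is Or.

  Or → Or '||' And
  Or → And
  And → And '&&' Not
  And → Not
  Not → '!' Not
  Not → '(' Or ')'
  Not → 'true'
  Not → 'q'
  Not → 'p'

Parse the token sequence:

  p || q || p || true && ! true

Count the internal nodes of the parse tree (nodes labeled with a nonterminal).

15

[Or [Or [Or [Or [And [Not p]]] || [And [Not q]]] || [And [Not p]]] || [And [And [Not true]] && [Not ! [Not true]]]]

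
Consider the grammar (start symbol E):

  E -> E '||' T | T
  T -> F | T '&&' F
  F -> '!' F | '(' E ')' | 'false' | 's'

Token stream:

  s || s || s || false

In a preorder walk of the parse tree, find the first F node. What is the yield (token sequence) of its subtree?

s

[E [E [E [E [T [F s]]] || [T [F s]]] || [T [F s]]] || [T [F false]]]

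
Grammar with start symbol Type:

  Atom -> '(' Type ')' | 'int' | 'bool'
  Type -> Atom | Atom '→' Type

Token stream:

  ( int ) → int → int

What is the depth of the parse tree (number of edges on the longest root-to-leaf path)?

[Type [Atom ( [Type [Atom int]] )] → [Type [Atom int] → [Type [Atom int]]]]

4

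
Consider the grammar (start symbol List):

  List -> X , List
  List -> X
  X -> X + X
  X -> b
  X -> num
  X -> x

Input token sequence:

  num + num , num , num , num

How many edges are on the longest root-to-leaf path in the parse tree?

5

[List [X [X num] + [X num]] , [List [X num] , [List [X num] , [List [X num]]]]]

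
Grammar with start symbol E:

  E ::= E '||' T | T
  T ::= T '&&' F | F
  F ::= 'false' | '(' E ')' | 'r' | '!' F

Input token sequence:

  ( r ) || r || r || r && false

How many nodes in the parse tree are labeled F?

[E [E [E [E [T [F ( [E [T [F r]]] )]]] || [T [F r]]] || [T [F r]]] || [T [T [F r]] && [F false]]]

6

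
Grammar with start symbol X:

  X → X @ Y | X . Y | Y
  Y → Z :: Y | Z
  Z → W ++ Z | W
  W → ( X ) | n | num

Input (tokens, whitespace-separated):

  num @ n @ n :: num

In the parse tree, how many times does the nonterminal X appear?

[X [X [X [Y [Z [W num]]]] @ [Y [Z [W n]]]] @ [Y [Z [W n]] :: [Y [Z [W num]]]]]

3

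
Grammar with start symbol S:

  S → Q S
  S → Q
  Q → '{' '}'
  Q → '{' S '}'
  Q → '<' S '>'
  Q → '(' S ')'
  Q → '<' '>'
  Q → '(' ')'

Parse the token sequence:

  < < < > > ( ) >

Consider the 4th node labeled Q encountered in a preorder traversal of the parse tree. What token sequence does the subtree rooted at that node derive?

[S [Q < [S [Q < [S [Q < >]] >] [S [Q ( )]]] >]]

( )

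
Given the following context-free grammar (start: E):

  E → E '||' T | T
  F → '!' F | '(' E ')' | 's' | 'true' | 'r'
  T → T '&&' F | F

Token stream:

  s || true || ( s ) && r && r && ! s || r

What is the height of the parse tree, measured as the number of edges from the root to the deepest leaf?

10

[E [E [E [E [T [F s]]] || [T [F true]]] || [T [T [T [T [F ( [E [T [F s]]] )]] && [F r]] && [F r]] && [F ! [F s]]]] || [T [F r]]]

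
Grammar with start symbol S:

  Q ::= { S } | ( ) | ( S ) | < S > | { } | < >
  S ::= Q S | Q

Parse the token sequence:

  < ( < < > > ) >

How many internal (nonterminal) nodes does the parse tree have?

[S [Q < [S [Q ( [S [Q < [S [Q < >]] >]] )]] >]]

8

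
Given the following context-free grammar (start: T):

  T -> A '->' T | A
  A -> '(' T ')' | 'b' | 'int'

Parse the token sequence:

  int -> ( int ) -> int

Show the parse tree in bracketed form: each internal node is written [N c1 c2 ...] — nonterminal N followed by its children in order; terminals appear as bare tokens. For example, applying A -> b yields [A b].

T
A -> T
int -> T
int -> A -> T
int -> ( T ) -> T
int -> ( A ) -> T
int -> ( int ) -> T
int -> ( int ) -> A
int -> ( int ) -> int

[T [A int] -> [T [A ( [T [A int]] )] -> [T [A int]]]]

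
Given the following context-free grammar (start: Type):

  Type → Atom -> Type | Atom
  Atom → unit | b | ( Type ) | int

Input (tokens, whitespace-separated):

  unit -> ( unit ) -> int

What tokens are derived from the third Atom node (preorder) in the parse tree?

[Type [Atom unit] -> [Type [Atom ( [Type [Atom unit]] )] -> [Type [Atom int]]]]

unit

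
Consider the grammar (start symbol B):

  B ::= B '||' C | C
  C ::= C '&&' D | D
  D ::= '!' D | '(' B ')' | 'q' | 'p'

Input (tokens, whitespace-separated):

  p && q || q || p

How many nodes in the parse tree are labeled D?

4

[B [B [B [C [C [D p]] && [D q]]] || [C [D q]]] || [C [D p]]]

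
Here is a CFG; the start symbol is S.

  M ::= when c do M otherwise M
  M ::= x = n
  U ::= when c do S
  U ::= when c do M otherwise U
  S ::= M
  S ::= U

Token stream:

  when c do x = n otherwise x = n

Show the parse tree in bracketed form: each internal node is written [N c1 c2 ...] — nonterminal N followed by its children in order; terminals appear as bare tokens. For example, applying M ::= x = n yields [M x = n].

S
M
when c do M otherwise M
when c do x = n otherwise M
when c do x = n otherwise x = n

[S [M when c do [M x = n] otherwise [M x = n]]]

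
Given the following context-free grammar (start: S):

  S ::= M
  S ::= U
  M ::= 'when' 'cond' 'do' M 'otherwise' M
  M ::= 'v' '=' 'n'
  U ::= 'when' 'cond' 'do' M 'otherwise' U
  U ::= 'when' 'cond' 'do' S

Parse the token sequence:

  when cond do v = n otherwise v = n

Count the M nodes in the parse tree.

[S [M when cond do [M v = n] otherwise [M v = n]]]

3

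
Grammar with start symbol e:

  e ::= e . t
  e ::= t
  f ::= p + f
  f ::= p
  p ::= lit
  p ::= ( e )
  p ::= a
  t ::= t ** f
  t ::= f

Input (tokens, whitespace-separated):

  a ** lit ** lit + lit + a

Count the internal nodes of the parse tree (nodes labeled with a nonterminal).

[e [t [t [t [f [p a]]] ** [f [p lit]]] ** [f [p lit] + [f [p lit] + [f [p a]]]]]]

14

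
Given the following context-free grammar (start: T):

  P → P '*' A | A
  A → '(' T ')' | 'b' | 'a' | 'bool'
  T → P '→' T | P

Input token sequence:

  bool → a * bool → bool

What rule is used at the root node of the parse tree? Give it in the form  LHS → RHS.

[T [P [A bool]] → [T [P [P [A a]] * [A bool]] → [T [P [A bool]]]]]

T → P '→' T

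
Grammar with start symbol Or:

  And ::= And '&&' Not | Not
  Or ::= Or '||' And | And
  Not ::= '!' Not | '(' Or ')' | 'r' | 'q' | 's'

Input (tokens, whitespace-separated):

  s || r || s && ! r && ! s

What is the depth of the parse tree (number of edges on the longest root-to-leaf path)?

[Or [Or [Or [And [Not s]]] || [And [Not r]]] || [And [And [And [Not s]] && [Not ! [Not r]]] && [Not ! [Not s]]]]

5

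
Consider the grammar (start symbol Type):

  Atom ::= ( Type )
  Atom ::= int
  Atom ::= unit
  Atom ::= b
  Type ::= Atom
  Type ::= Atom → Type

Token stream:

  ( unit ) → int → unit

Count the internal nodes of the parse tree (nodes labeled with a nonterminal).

[Type [Atom ( [Type [Atom unit]] )] → [Type [Atom int] → [Type [Atom unit]]]]

8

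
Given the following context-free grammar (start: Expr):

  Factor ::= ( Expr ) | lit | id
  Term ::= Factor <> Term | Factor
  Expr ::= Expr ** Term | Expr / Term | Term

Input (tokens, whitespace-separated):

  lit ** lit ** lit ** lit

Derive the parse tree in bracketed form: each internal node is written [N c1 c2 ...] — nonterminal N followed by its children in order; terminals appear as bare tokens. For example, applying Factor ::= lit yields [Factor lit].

Expr
Expr ** Term
Expr ** Term ** Term
Expr ** Term ** Term ** Term
Term ** Term ** Term ** Term
Factor ** Term ** Term ** Term
lit ** Term ** Term ** Term
lit ** Factor ** Term ** Term
lit ** lit ** Term ** Term
lit ** lit ** Factor ** Term
lit ** lit ** lit ** Term
lit ** lit ** lit ** Factor
lit ** lit ** lit ** lit

[Expr [Expr [Expr [Expr [Term [Factor lit]]] ** [Term [Factor lit]]] ** [Term [Factor lit]]] ** [Term [Factor lit]]]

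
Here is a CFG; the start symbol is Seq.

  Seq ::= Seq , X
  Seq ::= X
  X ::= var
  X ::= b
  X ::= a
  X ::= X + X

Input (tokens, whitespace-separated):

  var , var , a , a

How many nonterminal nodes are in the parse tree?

[Seq [Seq [Seq [Seq [X var]] , [X var]] , [X a]] , [X a]]

8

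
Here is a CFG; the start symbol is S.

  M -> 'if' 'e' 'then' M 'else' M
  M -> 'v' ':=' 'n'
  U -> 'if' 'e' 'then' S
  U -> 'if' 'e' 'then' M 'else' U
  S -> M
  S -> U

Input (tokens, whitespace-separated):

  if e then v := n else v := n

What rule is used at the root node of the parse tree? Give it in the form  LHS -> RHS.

[S [M if e then [M v := n] else [M v := n]]]

S -> M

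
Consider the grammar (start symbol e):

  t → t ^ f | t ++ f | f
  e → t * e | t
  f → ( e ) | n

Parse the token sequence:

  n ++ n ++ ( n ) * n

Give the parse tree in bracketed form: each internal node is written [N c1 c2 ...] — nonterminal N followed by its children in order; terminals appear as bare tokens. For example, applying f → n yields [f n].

e
t * e
t ++ f * e
t ++ f ++ f * e
f ++ f ++ f * e
n ++ f ++ f * e
n ++ n ++ f * e
n ++ n ++ ( e ) * e
n ++ n ++ ( t ) * e
n ++ n ++ ( f ) * e
n ++ n ++ ( n ) * e
n ++ n ++ ( n ) * t
n ++ n ++ ( n ) * f
n ++ n ++ ( n ) * n

[e [t [t [t [f n]] ++ [f n]] ++ [f ( [e [t [f n]]] )]] * [e [t [f n]]]]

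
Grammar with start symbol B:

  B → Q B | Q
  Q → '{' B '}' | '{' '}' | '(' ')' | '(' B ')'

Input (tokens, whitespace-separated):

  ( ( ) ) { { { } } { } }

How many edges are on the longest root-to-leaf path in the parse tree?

7

[B [Q ( [B [Q ( )]] )] [B [Q { [B [Q { [B [Q { }]] }] [B [Q { }]]] }]]]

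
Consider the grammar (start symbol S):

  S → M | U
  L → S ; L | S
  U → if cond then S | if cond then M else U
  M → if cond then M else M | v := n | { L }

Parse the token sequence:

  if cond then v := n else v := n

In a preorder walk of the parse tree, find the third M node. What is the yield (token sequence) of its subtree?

[S [M if cond then [M v := n] else [M v := n]]]

v := n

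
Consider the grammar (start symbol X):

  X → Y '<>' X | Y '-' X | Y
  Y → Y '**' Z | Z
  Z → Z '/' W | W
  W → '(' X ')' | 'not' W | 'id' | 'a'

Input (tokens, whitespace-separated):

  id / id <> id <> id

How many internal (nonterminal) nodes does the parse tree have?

[X [Y [Z [Z [W id]] / [W id]]] <> [X [Y [Z [W id]]] <> [X [Y [Z [W id]]]]]]

14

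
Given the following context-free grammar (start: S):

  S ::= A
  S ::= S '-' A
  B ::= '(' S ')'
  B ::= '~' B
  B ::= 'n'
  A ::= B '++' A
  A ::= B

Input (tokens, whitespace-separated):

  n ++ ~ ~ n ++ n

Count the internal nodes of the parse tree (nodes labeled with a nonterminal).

[S [A [B n] ++ [A [B ~ [B ~ [B n]]] ++ [A [B n]]]]]

9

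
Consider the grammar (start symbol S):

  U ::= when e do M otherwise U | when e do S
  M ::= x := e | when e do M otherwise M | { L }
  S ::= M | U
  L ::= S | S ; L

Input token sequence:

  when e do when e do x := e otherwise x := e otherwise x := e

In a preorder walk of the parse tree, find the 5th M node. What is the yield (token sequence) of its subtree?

[S [M when e do [M when e do [M x := e] otherwise [M x := e]] otherwise [M x := e]]]

x := e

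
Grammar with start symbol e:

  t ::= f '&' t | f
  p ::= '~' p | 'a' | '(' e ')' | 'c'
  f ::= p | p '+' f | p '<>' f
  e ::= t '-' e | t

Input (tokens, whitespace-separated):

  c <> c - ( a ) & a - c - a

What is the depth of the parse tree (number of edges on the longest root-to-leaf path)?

[e [t [f [p c] <> [f [p c]]]] - [e [t [f [p ( [e [t [f [p a]]]] )]] & [t [f [p a]]]] - [e [t [f [p c]]] - [e [t [f [p a]]]]]]]

9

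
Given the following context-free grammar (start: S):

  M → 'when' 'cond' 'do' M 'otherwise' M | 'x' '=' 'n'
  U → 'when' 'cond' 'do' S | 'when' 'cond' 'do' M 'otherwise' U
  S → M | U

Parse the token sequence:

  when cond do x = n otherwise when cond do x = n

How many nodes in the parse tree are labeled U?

2

[S [U when cond do [M x = n] otherwise [U when cond do [S [M x = n]]]]]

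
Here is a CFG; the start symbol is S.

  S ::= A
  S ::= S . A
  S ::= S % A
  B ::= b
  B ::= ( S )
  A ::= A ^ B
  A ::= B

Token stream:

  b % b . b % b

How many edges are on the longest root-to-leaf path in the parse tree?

[S [S [S [S [A [B b]]] % [A [B b]]] . [A [B b]]] % [A [B b]]]

6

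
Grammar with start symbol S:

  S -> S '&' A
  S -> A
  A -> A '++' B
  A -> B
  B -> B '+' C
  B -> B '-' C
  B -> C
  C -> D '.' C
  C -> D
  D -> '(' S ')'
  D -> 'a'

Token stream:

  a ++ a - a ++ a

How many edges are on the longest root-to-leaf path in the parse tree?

[S [A [A [A [B [C [D a]]]] ++ [B [B [C [D a]]] - [C [D a]]]] ++ [B [C [D a]]]]]

7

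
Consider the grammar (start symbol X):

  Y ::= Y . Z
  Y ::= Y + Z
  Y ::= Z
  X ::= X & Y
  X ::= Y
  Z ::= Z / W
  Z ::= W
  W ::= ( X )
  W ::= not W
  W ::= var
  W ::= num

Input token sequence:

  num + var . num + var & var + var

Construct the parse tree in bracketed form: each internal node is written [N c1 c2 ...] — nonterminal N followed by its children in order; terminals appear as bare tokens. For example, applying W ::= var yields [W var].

[X [X [Y [Y [Y [Y [Z [W num]]] + [Z [W var]]] . [Z [W num]]] + [Z [W var]]]] & [Y [Y [Z [W var]]] + [Z [W var]]]]

X
X & Y
Y & Y
Y + Z & Y
Y . Z + Z & Y
Y + Z . Z + Z & Y
Z + Z . Z + Z & Y
W + Z . Z + Z & Y
num + Z . Z + Z & Y
num + W . Z + Z & Y
num + var . Z + Z & Y
num + var . W + Z & Y
num + var . num + Z & Y
num + var . num + W & Y
num + var . num + var & Y
num + var . num + var & Y + Z
num + var . num + var & Z + Z
num + var . num + var & W + Z
num + var . num + var & var + Z
num + var . num + var & var + W
num + var . num + var & var + var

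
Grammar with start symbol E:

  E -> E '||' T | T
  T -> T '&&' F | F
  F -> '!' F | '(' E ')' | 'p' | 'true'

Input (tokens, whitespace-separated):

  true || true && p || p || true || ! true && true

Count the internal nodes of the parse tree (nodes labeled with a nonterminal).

[E [E [E [E [E [T [F true]]] || [T [T [F true]] && [F p]]] || [T [F p]]] || [T [F true]]] || [T [T [F ! [F true]]] && [F true]]]

20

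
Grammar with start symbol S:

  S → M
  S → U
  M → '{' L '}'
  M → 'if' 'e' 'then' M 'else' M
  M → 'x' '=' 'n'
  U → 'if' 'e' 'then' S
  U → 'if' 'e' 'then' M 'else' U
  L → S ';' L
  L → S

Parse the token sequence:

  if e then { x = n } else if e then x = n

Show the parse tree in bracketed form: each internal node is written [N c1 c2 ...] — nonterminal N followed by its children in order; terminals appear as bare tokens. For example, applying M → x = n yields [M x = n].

S
U
if e then M else U
if e then { L } else U
if e then { S } else U
if e then { M } else U
if e then { x = n } else U
if e then { x = n } else if e then S
if e then { x = n } else if e then M
if e then { x = n } else if e then x = n

[S [U if e then [M { [L [S [M x = n]]] }] else [U if e then [S [M x = n]]]]]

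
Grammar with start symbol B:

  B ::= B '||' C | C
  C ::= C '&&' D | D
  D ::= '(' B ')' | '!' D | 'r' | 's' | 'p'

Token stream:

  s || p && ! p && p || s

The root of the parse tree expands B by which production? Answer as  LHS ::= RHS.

B ::= B '||' C

[B [B [B [C [D s]]] || [C [C [C [D p]] && [D ! [D p]]] && [D p]]] || [C [D s]]]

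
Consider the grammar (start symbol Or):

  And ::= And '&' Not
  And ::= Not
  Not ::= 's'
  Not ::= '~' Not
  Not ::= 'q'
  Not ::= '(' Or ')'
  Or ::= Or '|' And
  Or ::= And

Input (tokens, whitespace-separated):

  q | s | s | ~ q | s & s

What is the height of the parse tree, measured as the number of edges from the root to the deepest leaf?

[Or [Or [Or [Or [Or [And [Not q]]] | [And [Not s]]] | [And [Not s]]] | [And [Not ~ [Not q]]]] | [And [And [Not s]] & [Not s]]]

7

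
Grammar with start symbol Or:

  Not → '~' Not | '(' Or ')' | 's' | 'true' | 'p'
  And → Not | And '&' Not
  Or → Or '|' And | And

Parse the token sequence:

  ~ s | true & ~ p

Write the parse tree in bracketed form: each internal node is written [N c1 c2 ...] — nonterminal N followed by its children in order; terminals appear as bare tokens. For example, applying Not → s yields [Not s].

Or
Or | And
And | And
Not | And
~ Not | And
~ s | And
~ s | And & Not
~ s | Not & Not
~ s | true & Not
~ s | true & ~ Not
~ s | true & ~ p

[Or [Or [And [Not ~ [Not s]]]] | [And [And [Not true]] & [Not ~ [Not p]]]]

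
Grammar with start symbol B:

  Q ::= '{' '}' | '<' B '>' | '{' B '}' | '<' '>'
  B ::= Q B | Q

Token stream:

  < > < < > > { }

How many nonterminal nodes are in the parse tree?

8

[B [Q < >] [B [Q < [B [Q < >]] >] [B [Q { }]]]]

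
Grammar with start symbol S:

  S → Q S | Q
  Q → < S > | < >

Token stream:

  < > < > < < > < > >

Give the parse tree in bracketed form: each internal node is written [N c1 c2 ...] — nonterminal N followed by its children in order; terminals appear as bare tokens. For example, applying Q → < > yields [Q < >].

[S [Q < >] [S [Q < >] [S [Q < [S [Q < >] [S [Q < >]]] >]]]]

S
Q S
< > S
< > Q S
< > < > S
< > < > Q
< > < > < S >
< > < > < Q S >
< > < > < < > S >
< > < > < < > Q >
< > < > < < > < > >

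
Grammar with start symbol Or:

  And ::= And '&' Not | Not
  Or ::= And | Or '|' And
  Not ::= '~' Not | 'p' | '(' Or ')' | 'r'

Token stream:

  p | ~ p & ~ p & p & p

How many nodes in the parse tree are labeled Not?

[Or [Or [And [Not p]]] | [And [And [And [And [Not ~ [Not p]]] & [Not ~ [Not p]]] & [Not p]] & [Not p]]]

7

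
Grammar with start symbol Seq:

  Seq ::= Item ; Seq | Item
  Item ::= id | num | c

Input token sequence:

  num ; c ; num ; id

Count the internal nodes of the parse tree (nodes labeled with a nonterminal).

8

[Seq [Item num] ; [Seq [Item c] ; [Seq [Item num] ; [Seq [Item id]]]]]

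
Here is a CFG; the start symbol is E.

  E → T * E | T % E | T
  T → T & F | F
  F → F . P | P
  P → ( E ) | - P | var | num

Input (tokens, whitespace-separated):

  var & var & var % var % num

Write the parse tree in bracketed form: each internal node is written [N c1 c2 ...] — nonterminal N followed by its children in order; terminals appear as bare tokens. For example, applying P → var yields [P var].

E
T % E
T & F % E
T & F & F % E
F & F & F % E
P & F & F % E
var & F & F % E
var & P & F % E
var & var & F % E
var & var & P % E
var & var & var % E
var & var & var % T % E
var & var & var % F % E
var & var & var % P % E
var & var & var % var % E
var & var & var % var % T
var & var & var % var % F
var & var & var % var % P
var & var & var % var % num

[E [T [T [T [F [P var]]] & [F [P var]]] & [F [P var]]] % [E [T [F [P var]]] % [E [T [F [P num]]]]]]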